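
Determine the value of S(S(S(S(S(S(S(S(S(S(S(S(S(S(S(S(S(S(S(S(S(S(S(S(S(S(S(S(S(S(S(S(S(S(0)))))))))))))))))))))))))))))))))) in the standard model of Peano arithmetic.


Counting successors applied to 0:
34 applications of S to 0 = 34

34


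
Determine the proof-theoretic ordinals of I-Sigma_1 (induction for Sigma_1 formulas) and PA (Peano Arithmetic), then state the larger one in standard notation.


Proof-theoretic ordinal of I-Sigma_1 (induction for Sigma_1 formulas): omega^omega
Proof-theoretic ordinal of PA (Peano Arithmetic): epsilon_0
Comparing: omega^omega < epsilon_0.
The larger ordinal is epsilon_0 (from PA (Peano Arithmetic)).

epsilon_0


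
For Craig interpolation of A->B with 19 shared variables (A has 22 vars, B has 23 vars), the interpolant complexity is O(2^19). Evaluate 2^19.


Shared atoms = 19
Craig interpolant size bound = 2^19
= 524288

524288


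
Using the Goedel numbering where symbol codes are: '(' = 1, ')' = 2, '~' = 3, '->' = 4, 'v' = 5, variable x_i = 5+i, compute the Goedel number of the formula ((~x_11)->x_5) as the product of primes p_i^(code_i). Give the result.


Formula: ((~x_11)->x_5)
Symbol codes: [1, 1, 3, 16, 2, 4, 10, 2]
Primes: [2, 3, 5, 7, 11, 13, 17, 19]
p_1^1 = 2^1 = 2
p_2^1 = 3^1 = 3
p_3^3 = 5^3 = 125
p_4^16 = 7^16 = 33232930569601
p_5^2 = 11^2 = 121
p_6^4 = 13^4 = 28561
p_7^10 = 17^10 = 2015993900449
p_8^2 = 19^2 = 361
Product = 62688098809249753354720654713871356750

62688098809249753354720654713871356750


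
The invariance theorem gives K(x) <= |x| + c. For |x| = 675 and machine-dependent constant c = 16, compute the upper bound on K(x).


K(x) <= |x| + c = 675 + 16 = 691

691


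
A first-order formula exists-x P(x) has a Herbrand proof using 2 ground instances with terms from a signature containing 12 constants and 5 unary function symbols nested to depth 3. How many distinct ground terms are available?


Herbrand terms by depth:
Depth 0: 12 constants
Depth 1: 60 new terms (running total: 72)
Depth 2: 300 new terms (running total: 372)
Depth 3: 1500 new terms (running total: 1872)
Total distinct ground terms = 1872

1872


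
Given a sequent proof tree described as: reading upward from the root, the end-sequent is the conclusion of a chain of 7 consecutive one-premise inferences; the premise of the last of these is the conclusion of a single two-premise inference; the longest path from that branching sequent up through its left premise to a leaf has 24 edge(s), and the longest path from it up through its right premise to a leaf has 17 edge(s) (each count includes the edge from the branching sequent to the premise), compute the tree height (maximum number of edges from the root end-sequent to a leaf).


Longest path through the left premise: 24 edges (measured from the branching sequent)
Longest path through the right premise: 17 edges
Height of the subtree rooted at the branching sequent: max(24, 17) = 24
The branching sequent sits 7 edges above the root (the chain of one-premise inferences), so height = 24 + 7 = 31

31


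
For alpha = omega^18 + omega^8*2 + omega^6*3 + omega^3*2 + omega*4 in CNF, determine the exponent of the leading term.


CNF: omega^18 + omega^8*2 + omega^6*3 + omega^3*2 + omega*4
The leading term is omega^18, which has exponent 18.

18


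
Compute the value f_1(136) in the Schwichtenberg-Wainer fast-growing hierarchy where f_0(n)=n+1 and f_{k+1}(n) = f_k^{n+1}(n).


f_1(136) = f_0^137(136)
f_0 adds 1 each time, applied 137 times.
f_1(136) = 136 + 137 = 273

273


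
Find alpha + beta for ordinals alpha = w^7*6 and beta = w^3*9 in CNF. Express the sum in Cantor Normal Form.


Ordinal addition w^7*6 + w^3*9:
Leading exponent of alpha (7) > leading exponent of beta (3).
Since alpha's term has higher exponent than beta's leading term,
the sum is simply alpha followed by beta.
Result = w^7*6 + w^3*9

w^7*6 + w^3*9


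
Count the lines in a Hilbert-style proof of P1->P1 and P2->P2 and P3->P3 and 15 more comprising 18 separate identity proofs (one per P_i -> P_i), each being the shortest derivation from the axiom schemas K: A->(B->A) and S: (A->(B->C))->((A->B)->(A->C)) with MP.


The shortest proof of A->A from K and S in the Hilbert calculus has exactly 5 lines:
(1) K instance A->((A->A)->A), (2) S instance, (3) MP on 1,2, (4) K instance A->(A->A), (5) MP on 3,4.
For 18 independent identities: 18 * 5 = 90 lines total.

90


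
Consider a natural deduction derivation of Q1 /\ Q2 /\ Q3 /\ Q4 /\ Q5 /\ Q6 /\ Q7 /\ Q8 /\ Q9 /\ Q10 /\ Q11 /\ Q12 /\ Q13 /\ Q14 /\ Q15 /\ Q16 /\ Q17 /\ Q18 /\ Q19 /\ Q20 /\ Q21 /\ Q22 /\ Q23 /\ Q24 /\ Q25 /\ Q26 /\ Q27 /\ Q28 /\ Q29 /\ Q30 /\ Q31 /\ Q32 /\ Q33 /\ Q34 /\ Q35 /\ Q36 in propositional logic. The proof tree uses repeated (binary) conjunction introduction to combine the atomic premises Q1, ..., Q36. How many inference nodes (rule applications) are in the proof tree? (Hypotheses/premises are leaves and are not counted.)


The target conjunction has 36 conjuncts, i.e. 35 binary /\ connectives.
Each conjunction-intro joins two pieces, so 36 atoms require 36-1 = 35 applications.
Total inference nodes = 35

35


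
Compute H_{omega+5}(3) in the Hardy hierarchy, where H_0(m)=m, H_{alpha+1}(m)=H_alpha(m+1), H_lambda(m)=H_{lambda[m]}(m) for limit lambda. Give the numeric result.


H_{omega+5}(3):
Unwind the 5 successor steps: H_{omega+5}(3) = H_omega(3+5) = H_omega(8).
H_omega(m) = H_m(m) = m + m = 2m.
Result = 2 * 8 = 16

16


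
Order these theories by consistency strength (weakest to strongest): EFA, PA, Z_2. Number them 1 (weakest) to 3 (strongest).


Ordering by consistency strength:
1. EFA
2. PA
3. Z_2


EFA=1, PA=2, Z_2=3


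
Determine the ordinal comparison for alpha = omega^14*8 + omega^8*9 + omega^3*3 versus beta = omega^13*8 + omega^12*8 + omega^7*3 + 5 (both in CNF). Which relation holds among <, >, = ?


Compare term by term from highest exponent:
alpha = omega^14*8 + omega^8*9 + omega^3*3
beta = omega^13*8 + omega^12*8 + omega^7*3 + 5
Term 1: alpha has omega^14*8, beta has omega^13*8
Term 2: alpha has omega^8*9, beta has omega^12*8
Term 3: alpha has omega^3*3, beta has omega^7*3
Term 4: alpha has omega^0*0, beta has omega^0*5
Result: alpha > beta

alpha > beta


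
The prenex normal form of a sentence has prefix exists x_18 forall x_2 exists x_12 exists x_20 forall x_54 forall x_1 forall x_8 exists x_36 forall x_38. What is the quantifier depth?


Quantifier prefix has 9 quantifier symbols.
Quantifier depth = 9

9


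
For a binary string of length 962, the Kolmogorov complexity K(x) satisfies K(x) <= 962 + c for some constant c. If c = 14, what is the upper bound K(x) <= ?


K(x) <= |x| + c = 962 + 14 = 976

976


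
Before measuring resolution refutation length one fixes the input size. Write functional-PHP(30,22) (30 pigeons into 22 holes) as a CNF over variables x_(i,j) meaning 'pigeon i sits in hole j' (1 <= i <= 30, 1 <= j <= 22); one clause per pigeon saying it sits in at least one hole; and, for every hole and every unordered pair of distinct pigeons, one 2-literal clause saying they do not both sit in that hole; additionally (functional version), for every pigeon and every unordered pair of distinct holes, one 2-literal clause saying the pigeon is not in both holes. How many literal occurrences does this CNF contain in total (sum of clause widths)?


functional-PHP(30,22): 30 pigeons, 22 holes, 30*22 = 660 variables.
- pigeon clauses: one per pigeon -> 30 clauses of width 22 -> 660 literals
- hole clauses: 22 holes * C(30,2) = 22 * 435 -> 9570 clauses of width 2 -> 19140 literals
- functional clauses: 30 pigeons * C(22,2) = 30 * 231 -> 6930 clauses of width 2 -> 13860 literals
Total literal occurrences = 660 + 19140 + 13860 = 33660

33660


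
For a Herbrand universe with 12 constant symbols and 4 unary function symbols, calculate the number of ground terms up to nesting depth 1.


Herbrand terms by depth:
Depth 0: 12 constants
Depth 1: 48 new terms (running total: 60)
Total distinct ground terms = 60

60


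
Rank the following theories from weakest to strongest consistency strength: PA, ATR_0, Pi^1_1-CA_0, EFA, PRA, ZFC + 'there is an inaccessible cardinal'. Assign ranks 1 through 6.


Ordering by consistency strength:
1. EFA
2. PRA
3. PA
4. ATR_0
5. Pi^1_1-CA_0
6. ZFC + 'there is an inaccessible cardinal'


PA=3, ATR_0=4, Pi^1_1-CA_0=5, EFA=1, PRA=2, ZFC + 'there is an inaccessible cardinal'=6


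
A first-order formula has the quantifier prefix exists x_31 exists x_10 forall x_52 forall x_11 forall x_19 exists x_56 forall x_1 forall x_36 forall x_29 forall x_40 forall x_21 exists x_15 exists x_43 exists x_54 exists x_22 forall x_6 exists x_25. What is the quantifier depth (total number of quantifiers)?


Quantifier prefix has 17 quantifier symbols.
Quantifier depth = 17

17


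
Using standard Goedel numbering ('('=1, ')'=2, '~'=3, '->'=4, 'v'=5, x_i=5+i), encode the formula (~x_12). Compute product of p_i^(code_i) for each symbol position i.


Formula: (~x_12)
Symbol codes: [1, 3, 17, 2]
Primes: [2, 3, 5, 7]
p_1^1 = 2^1 = 2
p_2^3 = 3^3 = 27
p_3^17 = 5^17 = 762939453125
p_4^2 = 7^2 = 49
Product = 2018737792968750

2018737792968750


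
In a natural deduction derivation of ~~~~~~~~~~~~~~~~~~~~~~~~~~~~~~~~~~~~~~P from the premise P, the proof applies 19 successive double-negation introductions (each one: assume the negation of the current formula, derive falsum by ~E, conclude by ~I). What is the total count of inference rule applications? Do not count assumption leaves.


Each double-negation introduction (from C infer ~~C) uses 2 inference nodes: one ~E (C and ~C give falsum) and one ~I (discharge ~C).
19 double negations = 19 * 2 = 38 inference nodes.

38


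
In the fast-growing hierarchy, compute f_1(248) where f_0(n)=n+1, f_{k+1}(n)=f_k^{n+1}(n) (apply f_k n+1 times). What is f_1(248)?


f_1(248) = f_0^249(248)
f_0 adds 1 each time, applied 249 times.
f_1(248) = 248 + 249 = 497

497


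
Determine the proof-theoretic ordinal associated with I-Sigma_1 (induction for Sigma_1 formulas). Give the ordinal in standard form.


The proof-theoretic ordinal of I-Sigma_1 (induction for Sigma_1 formulas) is a standard result in ordinal analysis.
This ordinal is the supremum of order types of primitive recursive well-orderings
that the theory can prove to be well-ordered.
For I-Sigma_1 (induction for Sigma_1 formulas), the proof-theoretic ordinal is omega^omega.

omega^omega


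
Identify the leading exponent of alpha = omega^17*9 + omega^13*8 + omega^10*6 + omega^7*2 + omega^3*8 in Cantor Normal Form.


CNF: omega^17*9 + omega^13*8 + omega^10*6 + omega^7*2 + omega^3*8
The leading term is omega^17*9, which has exponent 17.

17


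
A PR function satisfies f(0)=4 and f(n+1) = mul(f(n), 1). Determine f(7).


f(0) = 4
f(1) = mul(f(0), 1) = mul(4, 1) = 4
f(2) = mul(f(1), 1) = mul(4, 1) = 4
f(3) = mul(f(2), 1) = mul(4, 1) = 4
f(4) = mul(f(3), 1) = mul(4, 1) = 4
f(5) = mul(f(4), 1) = mul(4, 1) = 4
f(6) = mul(f(5), 1) = mul(4, 1) = 4
f(7) = mul(f(6), 1) = mul(4, 1) = 4


4


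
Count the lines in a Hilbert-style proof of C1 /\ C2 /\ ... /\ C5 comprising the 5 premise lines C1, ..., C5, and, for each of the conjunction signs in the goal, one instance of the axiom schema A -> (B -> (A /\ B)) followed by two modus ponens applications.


Conjoining 5 premises:
- 5 premise lines
- the goal has 4 conjunction signs; each costs 1 axiom instance + 2 MP = 3 lines: 3 * 4 = 12
Total = 5 + 12 = 17 lines.

17


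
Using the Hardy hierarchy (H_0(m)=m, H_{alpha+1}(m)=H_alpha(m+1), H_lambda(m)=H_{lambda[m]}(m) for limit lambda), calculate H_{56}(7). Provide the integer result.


H_56(7):
For finite ordinals k, H_k(n) = n + k (each successor step adds 1).
H_56(7) = 7 + 56 = 63

63


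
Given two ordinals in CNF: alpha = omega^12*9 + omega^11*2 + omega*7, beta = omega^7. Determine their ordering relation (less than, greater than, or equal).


Compare term by term from highest exponent:
alpha = omega^12*9 + omega^11*2 + omega*7
beta = omega^7
Term 1: alpha has omega^12*9, beta has omega^7*1
Term 2: alpha has omega^11*2, beta has omega^0*0
Term 3: alpha has omega^1*7, beta has omega^0*0
Result: alpha > beta

alpha > beta


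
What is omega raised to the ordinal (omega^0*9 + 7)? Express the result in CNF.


omega^(omega^0*9 + 7):
omega^0 = 1, so the exponent is 9 + 7 = 16 (finite ordinal addition).
Result = omega^16, already a single CNF term.

omega^16


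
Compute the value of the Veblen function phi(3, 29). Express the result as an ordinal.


phi(3, 29):
phi(3, beta) = eta_beta (the beta-th eta number, fixed point of zeta).
phi(3, 29) = eta_29

eta_29


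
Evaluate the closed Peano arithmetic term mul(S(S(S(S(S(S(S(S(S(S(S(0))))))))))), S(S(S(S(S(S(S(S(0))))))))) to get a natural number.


mul(S^11(0), S^8(0)):
S^11(0) = 11
S^8(0) = 8
11 * 8 = 88

88


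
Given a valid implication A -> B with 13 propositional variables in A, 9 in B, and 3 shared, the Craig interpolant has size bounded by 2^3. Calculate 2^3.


Shared atoms = 3
Craig interpolant size bound = 2^3
= 8

8


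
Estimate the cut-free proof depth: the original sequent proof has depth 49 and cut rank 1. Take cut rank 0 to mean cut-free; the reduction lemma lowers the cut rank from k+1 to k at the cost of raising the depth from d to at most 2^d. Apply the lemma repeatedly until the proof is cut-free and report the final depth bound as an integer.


Each rank reduction sends depth d to at most 2^d; cut rank r needs r reductions.
2_0(49) = 49
2_1(49) = 2^49 = 562949953421312
Cut-free depth bound = 562949953421312

562949953421312


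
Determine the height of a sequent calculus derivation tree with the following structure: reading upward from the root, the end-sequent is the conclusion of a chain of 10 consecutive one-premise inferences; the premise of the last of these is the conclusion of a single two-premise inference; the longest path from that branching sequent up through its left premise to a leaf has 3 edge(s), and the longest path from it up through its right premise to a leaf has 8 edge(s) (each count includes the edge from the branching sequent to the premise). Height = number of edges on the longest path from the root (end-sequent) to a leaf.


Longest path through the left premise: 3 edges (measured from the branching sequent)
Longest path through the right premise: 8 edges
Height of the subtree rooted at the branching sequent: max(3, 8) = 8
The branching sequent sits 10 edges above the root (the chain of one-premise inferences), so height = 8 + 10 = 18

18


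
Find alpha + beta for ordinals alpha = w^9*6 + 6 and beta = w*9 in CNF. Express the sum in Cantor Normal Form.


Ordinal addition (w^9*6 + 6) + w*9:
alpha's leading term has exponent 9 > beta's exponent 1, so it survives.
alpha's tail term has exponent 0 < beta's exponent 1, so it is absorbed by beta.
In ordinal addition, any term followed by a strictly larger-exponent term is absorbed.
Result = w^9*6 + w*9

w^9*6 + w*9


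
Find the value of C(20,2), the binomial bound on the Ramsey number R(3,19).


R(3,19) <= C(3+19-2, 3-1) = C(20, 2)
C(20, 2) = 20! / (2! * 18!)
= 190

190


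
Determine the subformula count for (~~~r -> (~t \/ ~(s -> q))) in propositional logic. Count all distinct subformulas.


Formula: (~~~r -> (~t \/ ~(s -> q)))
Subformulas found:
  1. q
  2. s
  3. r
  4. t
  5. ~t
  6. ~r
  7. ~~r
  8. ~~~r
  9. (s -> q)
  10. ~(s -> q)
  11. (~t \/ ~(s -> q))
  12. (~~~r -> (~t \/ ~(s -> q)))
Total distinct subformulas = 12

12


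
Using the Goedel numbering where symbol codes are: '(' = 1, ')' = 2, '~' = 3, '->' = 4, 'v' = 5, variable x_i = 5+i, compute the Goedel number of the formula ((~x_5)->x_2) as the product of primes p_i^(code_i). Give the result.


Formula: ((~x_5)->x_2)
Symbol codes: [1, 1, 3, 10, 2, 4, 7, 2]
Primes: [2, 3, 5, 7, 11, 13, 17, 19]
p_1^1 = 2^1 = 2
p_2^1 = 3^1 = 3
p_3^3 = 5^3 = 125
p_4^10 = 7^10 = 282475249
p_5^2 = 11^2 = 121
p_6^4 = 13^4 = 28561
p_7^7 = 17^7 = 410338673
p_8^2 = 19^2 = 361
Product = 108455128845477429128856492750

108455128845477429128856492750


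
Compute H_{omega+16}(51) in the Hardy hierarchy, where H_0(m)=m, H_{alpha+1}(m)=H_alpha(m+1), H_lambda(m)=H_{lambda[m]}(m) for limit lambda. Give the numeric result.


H_{omega+16}(51):
Unwind the 16 successor steps: H_{omega+16}(51) = H_omega(51+16) = H_omega(67).
H_omega(m) = H_m(m) = m + m = 2m.
Result = 2 * 67 = 134

134


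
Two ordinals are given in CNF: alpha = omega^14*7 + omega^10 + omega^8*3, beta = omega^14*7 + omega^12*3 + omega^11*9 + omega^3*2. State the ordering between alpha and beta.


Compare term by term from highest exponent:
alpha = omega^14*7 + omega^10 + omega^8*3
beta = omega^14*7 + omega^12*3 + omega^11*9 + omega^3*2
Term 1: alpha has omega^14*7, beta has omega^14*7
Term 2: alpha has omega^10*1, beta has omega^12*3
Term 3: alpha has omega^8*3, beta has omega^11*9
Term 4: alpha has omega^0*0, beta has omega^3*2
Result: alpha < beta

alpha < beta


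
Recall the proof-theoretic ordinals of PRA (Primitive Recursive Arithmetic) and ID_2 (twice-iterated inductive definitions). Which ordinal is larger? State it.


Proof-theoretic ordinal of PRA (Primitive Recursive Arithmetic): omega^omega
Proof-theoretic ordinal of ID_2 (twice-iterated inductive definitions): psi_0(epsilon_{Omega_2+1})
Comparing: omega^omega < psi_0(epsilon_{Omega_2+1}).
The larger ordinal is psi_0(epsilon_{Omega_2+1}) (from ID_2 (twice-iterated inductive definitions)).

psi_0(epsilon_{Omega_2+1})


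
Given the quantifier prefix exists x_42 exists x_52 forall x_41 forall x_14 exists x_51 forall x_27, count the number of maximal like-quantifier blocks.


Alternations = 3.
Blocks = alternations + 1 = 4

4


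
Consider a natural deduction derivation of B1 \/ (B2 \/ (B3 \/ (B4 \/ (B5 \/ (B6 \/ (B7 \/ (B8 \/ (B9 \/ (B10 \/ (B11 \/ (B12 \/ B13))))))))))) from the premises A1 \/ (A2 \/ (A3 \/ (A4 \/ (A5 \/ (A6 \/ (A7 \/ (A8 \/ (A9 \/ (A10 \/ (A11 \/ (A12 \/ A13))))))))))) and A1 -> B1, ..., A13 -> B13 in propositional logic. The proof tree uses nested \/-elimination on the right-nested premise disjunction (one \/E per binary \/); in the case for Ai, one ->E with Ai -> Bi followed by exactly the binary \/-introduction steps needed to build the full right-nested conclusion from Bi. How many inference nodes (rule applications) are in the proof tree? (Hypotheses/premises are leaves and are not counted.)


Constructive dilemma with 13 branches, all disjunctions right-nested:
- \/E: the premise has 12 binary \/, each eliminated once: 12 nodes.
- ->E: one per case (Ai with Ai -> Bi gives Bi): 13 nodes.
- \/I: in case i < n, Bi needs 1 step to form Bi \/ (B(i+1) \/ ...) and then i-1 steps to prepend B(i-1), ..., B1, i.e. i steps; in case i = n, B13 needs 12 prepend steps.
  \/I total = (1 + 2 + ... + 12) + 12 = 78 + 12 = 90 nodes.
Total = 12 + 13 + 90 = 115

115


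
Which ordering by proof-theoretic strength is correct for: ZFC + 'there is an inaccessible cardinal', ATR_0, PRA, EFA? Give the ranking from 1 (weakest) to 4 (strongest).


Ordering by consistency strength:
1. EFA
2. PRA
3. ATR_0
4. ZFC + 'there is an inaccessible cardinal'


ZFC + 'there is an inaccessible cardinal'=4, ATR_0=3, PRA=2, EFA=1


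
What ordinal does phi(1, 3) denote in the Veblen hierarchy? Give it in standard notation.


phi(1, 3):
phi(1, beta) = epsilon_beta (the beta-th epsilon number).
phi(1, 3) = epsilon_3

epsilon_3


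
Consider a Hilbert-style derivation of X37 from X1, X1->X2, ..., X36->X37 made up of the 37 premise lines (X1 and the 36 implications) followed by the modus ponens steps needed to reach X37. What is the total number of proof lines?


We have 37 premise lines: X1 and 36 implications.
Each implication is detached once by MP, giving 36 MP lines.
37 premise lines + 36 MP lines = 73 total lines.

73


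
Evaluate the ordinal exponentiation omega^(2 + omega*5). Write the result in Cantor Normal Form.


omega^(2 + omega*5):
In ordinal addition a term is absorbed by a following term of strictly larger exponent: 0 < 1, so 2 + omega*5 = omega*5.
omega raised to a CNF ordinal is a single CNF term: Result = omega^(omega*5)

omega^(omega*5)


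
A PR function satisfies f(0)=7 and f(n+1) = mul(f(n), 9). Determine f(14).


f(0) = 7
f(1) = mul(f(0), 9) = mul(7, 9) = 63
f(2) = mul(f(1), 9) = mul(63, 9) = 567
f(3) = mul(f(2), 9) = mul(567, 9) = 5103
f(4) = mul(f(3), 9) = mul(5103, 9) = 45927
f(5) = mul(f(4), 9) = mul(45927, 9) = 413343
f(6) = mul(f(5), 9) = mul(413343, 9) = 3720087
f(7) = mul(f(6), 9) = mul(3720087, 9) = 33480783
f(8) = mul(f(7), 9) = mul(33480783, 9) = 301327047
f(9) = mul(f(8), 9) = mul(301327047, 9) = 2711943423
f(10) = mul(f(9), 9) = mul(2711943423, 9) = 24407490807
f(11) = mul(f(10), 9) = mul(24407490807, 9) = 219667417263
f(12) = mul(f(11), 9) = mul(219667417263, 9) = 1977006755367
f(13) = mul(f(12), 9) = mul(1977006755367, 9) = 17793060798303
f(14) = mul(f(13), 9) = mul(17793060798303, 9) = 160137547184727


160137547184727


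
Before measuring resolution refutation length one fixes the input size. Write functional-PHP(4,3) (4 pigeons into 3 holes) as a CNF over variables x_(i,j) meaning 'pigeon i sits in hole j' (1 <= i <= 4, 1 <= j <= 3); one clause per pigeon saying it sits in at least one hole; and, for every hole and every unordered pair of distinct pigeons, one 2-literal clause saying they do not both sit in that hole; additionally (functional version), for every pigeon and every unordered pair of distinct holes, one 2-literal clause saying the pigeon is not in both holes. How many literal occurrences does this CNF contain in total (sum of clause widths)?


functional-PHP(4,3): 4 pigeons, 3 holes, 4*3 = 12 variables.
- pigeon clauses: one per pigeon -> 4 clauses of width 3 -> 12 literals
- hole clauses: 3 holes * C(4,2) = 3 * 6 -> 18 clauses of width 2 -> 36 literals
- functional clauses: 4 pigeons * C(3,2) = 4 * 3 -> 12 clauses of width 2 -> 24 literals
Total literal occurrences = 12 + 36 + 24 = 72

72


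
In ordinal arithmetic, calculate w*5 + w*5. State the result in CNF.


Ordinal addition w*5 + w*5:
Both terms have the same exponent 1.
w^e*c + w^e*d = w^e*(c+d).
Result = w^1*(5+5) = w*10

w*10


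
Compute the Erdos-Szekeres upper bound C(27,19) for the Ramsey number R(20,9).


R(20,9) <= C(20+9-2, 20-1) = C(27, 19)
C(27, 19) = 27! / (19! * 8!)
= 2220075

2220075


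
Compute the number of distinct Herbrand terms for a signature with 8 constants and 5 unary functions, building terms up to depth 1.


Herbrand terms by depth:
Depth 0: 8 constants
Depth 1: 40 new terms (running total: 48)
Total distinct ground terms = 48

48


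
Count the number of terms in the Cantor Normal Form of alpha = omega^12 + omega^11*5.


CNF: omega^12 + omega^11*5
Count the summands separated by '+':
  term 1: omega^12
  term 2: omega^11*5
Total terms = 2

2


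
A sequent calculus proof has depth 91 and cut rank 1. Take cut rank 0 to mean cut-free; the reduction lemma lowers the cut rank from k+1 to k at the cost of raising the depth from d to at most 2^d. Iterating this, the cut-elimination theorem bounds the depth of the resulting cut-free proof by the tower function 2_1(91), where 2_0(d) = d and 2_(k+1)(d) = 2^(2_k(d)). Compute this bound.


Each rank reduction sends depth d to at most 2^d; cut rank r needs r reductions.
2_0(91) = 91
2_1(91) = 2^91 = 2475880078570760549798248448
Cut-free depth bound = 2475880078570760549798248448

2475880078570760549798248448


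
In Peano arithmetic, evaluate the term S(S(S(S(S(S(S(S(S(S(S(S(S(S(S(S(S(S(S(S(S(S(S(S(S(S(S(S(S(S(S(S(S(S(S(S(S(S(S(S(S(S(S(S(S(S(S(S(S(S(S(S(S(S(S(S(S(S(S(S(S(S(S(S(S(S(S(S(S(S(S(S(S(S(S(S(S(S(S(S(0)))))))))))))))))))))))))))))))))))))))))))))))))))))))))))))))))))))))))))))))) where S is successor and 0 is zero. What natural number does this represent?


Counting successors applied to 0:
80 applications of S to 0 = 80

80


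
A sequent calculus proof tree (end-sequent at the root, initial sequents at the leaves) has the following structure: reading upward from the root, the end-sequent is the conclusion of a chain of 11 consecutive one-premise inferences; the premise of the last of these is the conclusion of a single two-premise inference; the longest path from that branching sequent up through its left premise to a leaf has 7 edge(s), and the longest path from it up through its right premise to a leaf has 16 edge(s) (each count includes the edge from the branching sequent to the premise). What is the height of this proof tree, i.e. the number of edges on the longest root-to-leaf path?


Longest path through the left premise: 7 edges (measured from the branching sequent)
Longest path through the right premise: 16 edges
Height of the subtree rooted at the branching sequent: max(7, 16) = 16
The branching sequent sits 11 edges above the root (the chain of one-premise inferences), so height = 16 + 11 = 27

27


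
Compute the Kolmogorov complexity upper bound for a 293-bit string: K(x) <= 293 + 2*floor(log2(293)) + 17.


floor(log2(293)) = 8
2 * 8 = 16
K(x) <= 293 + 16 + 17 = 326

326


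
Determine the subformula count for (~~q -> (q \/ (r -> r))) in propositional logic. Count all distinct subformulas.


Formula: (~~q -> (q \/ (r -> r)))
Subformulas found:
  1. q
  2. r
  3. ~q
  4. ~~q
  5. (r -> r)
  6. (q \/ (r -> r))
  7. (~~q -> (q \/ (r -> r)))
Total distinct subformulas = 7

7


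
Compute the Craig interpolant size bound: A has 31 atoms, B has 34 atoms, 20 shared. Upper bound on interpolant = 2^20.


Shared atoms = 20
Craig interpolant size bound = 2^20
= 1048576

1048576


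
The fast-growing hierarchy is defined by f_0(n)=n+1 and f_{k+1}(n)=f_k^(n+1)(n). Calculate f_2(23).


f_2(23) = f_1^24(23)
f_1(m) = 2m + 1.
Iterating: f_1^k(n) = 2^k*(n+1) - 1.
f_2(23) = 2^24*(23+1) - 1 = 16777216*24 - 1 = 402653183

402653183


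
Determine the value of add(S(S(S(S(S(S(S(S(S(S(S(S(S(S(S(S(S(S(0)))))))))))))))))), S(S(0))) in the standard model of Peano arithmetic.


add(S^18(0), S^2(0)):
S^18(0) = 18
S^2(0) = 2
18 + 2 = 20

20


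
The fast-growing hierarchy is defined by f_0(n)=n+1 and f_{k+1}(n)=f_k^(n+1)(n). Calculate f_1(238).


f_1(238) = f_0^239(238)
f_0 adds 1 each time, applied 239 times.
f_1(238) = 238 + 239 = 477

477


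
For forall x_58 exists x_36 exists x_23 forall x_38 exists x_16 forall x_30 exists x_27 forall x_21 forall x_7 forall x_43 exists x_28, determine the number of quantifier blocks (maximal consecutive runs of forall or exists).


Alternations = 7.
Blocks = alternations + 1 = 8

8


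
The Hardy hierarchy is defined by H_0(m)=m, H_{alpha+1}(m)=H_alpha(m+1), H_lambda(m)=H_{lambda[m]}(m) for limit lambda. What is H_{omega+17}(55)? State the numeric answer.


H_{omega+17}(55):
Unwind the 17 successor steps: H_{omega+17}(55) = H_omega(55+17) = H_omega(72).
H_omega(m) = H_m(m) = m + m = 2m.
Result = 2 * 72 = 144

144


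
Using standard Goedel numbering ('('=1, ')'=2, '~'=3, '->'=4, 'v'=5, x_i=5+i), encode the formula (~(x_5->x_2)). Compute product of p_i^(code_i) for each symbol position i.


Formula: (~(x_5->x_2))
Symbol codes: [1, 3, 1, 10, 4, 7, 2, 2]
Primes: [2, 3, 5, 7, 11, 13, 17, 19]
p_1^1 = 2^1 = 2
p_2^3 = 3^3 = 27
p_3^1 = 5^1 = 5
p_4^10 = 7^10 = 282475249
p_5^4 = 11^4 = 14641
p_6^7 = 13^7 = 62748517
p_7^2 = 17^2 = 289
p_8^2 = 19^2 = 361
Product = 7310101644941896259861391990

7310101644941896259861391990


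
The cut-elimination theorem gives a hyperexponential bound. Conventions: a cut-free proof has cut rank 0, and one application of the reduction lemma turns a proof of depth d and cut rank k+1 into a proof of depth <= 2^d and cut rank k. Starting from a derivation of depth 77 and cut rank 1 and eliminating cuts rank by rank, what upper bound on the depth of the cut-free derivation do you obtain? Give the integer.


Each rank reduction sends depth d to at most 2^d; cut rank r needs r reductions.
2_0(77) = 77
2_1(77) = 2^77 = 151115727451828646838272
Cut-free depth bound = 151115727451828646838272

151115727451828646838272


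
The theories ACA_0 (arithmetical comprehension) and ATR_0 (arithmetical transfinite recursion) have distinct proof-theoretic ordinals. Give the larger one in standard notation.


Proof-theoretic ordinal of ACA_0 (arithmetical comprehension): epsilon_0
Proof-theoretic ordinal of ATR_0 (arithmetical transfinite recursion): Gamma_0
Comparing: epsilon_0 < Gamma_0.
The larger ordinal is Gamma_0 (from ATR_0 (arithmetical transfinite recursion)).

Gamma_0


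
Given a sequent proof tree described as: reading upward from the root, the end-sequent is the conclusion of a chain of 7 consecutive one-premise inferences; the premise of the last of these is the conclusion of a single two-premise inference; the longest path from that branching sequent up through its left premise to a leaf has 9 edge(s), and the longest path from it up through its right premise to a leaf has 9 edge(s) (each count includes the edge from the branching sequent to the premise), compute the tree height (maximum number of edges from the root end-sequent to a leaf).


Longest path through the left premise: 9 edges (measured from the branching sequent)
Longest path through the right premise: 9 edges
Height of the subtree rooted at the branching sequent: max(9, 9) = 9
The branching sequent sits 7 edges above the root (the chain of one-premise inferences), so height = 9 + 7 = 16

16


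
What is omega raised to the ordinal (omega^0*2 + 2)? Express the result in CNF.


omega^(omega^0*2 + 2):
omega^0 = 1, so the exponent is 2 + 2 = 4 (finite ordinal addition).
Result = omega^4, already a single CNF term.

omega^4


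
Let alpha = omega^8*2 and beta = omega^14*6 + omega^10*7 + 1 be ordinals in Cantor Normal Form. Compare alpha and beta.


Compare term by term from highest exponent:
alpha = omega^8*2
beta = omega^14*6 + omega^10*7 + 1
Term 1: alpha has omega^8*2, beta has omega^14*6
Term 2: alpha has omega^0*0, beta has omega^10*7
Term 3: alpha has omega^0*0, beta has omega^0*1
Result: alpha < beta

alpha < beta


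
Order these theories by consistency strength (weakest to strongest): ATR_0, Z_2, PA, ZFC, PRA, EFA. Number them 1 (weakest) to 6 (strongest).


Ordering by consistency strength:
1. EFA
2. PRA
3. PA
4. ATR_0
5. Z_2
6. ZFC


ATR_0=4, Z_2=5, PA=3, ZFC=6, PRA=2, EFA=1


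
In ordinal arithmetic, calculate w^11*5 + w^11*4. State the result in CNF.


Ordinal addition w^11*5 + w^11*4:
Both terms have the same exponent 11.
w^e*c + w^e*d = w^e*(c+d).
Result = w^11*(5+4) = w^11*9

w^11*9


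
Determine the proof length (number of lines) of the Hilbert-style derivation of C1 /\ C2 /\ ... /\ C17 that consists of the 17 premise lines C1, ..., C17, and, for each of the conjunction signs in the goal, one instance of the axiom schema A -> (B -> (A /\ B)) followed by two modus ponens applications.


Conjoining 17 premises:
- 17 premise lines
- the goal has 16 conjunction signs; each costs 1 axiom instance + 2 MP = 3 lines: 3 * 16 = 48
Total = 17 + 48 = 65 lines.

65


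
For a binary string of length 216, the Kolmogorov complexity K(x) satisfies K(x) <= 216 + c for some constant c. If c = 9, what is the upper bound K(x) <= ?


K(x) <= |x| + c = 216 + 9 = 225

225


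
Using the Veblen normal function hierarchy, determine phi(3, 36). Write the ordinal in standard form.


phi(3, 36):
phi(3, beta) = eta_beta (the beta-th eta number, fixed point of zeta).
phi(3, 36) = eta_36

eta_36


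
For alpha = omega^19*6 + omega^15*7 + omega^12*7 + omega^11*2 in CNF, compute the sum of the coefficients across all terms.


CNF: omega^19*6 + omega^15*7 + omega^12*7 + omega^11*2
Coefficients: 6 + 7 + 7 + 2 = 22

22


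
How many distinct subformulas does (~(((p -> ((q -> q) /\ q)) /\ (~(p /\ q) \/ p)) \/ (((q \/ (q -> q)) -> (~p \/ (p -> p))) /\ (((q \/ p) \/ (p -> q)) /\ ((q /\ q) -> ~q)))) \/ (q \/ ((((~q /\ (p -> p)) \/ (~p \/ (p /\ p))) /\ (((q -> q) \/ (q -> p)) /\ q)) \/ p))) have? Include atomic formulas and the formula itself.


Formula: (~(((p -> ((q -> q) /\ q)) /\ (~(p /\ q) \/ p)) \/ (((q \/ (q -> q)) -> (~p \/ (p -> p))) /\ (((q \/ p) \/ (p -> q)) /\ ((q /\ q) -> ~q)))) \/ (q \/ ((((~q /\ (p -> p)) \/ (~p \/ (p /\ p))) /\ (((q -> q) \/ (q -> p)) /\ q)) \/ p)))
Subformulas found:
  1. p
  2. q
  3. ~p
  4. ~q
  5. (q \/ p)
  6. (p /\ q)
  7. (q /\ q)
  8. (q -> p)
  9. (q -> q)
  10. (p -> p)
  11. (p -> q)
  12. (p /\ p)
  13. ~(p /\ q)
  14. (q \/ (q -> q))
  15. ((q -> q) /\ q)
  16. (~p \/ (p /\ p))
  17. (~q /\ (p -> p))
  18. ((q /\ q) -> ~q)
  19. (~(p /\ q) \/ p)
  20. (~p \/ (p -> p))
  21. ((q -> q) \/ (q -> p))
  22. (p -> ((q -> q) /\ q))
  23. ((q \/ p) \/ (p -> q))
  24. (((q -> q) \/ (q -> p)) /\ q)
  25. ((q \/ (q -> q)) -> (~p \/ (p -> p)))
  26. ((~q /\ (p -> p)) \/ (~p \/ (p /\ p)))
  27. ((p -> ((q -> q) /\ q)) /\ (~(p /\ q) \/ p))
  28. (((q \/ p) \/ (p -> q)) /\ ((q /\ q) -> ~q))
  29. (((~q /\ (p -> p)) \/ (~p \/ (p /\ p))) /\ (((q -> q) \/ (q -> p)) /\ q))
  30. ((((~q /\ (p -> p)) \/ (~p \/ (p /\ p))) /\ (((q -> q) \/ (q -> p)) /\ q)) \/ p)
  31. (((q \/ (q -> q)) -> (~p \/ (p -> p))) /\ (((q \/ p) \/ (p -> q)) /\ ((q /\ q) -> ~q)))
  32. (q \/ ((((~q /\ (p -> p)) \/ (~p \/ (p /\ p))) /\ (((q -> q) \/ (q -> p)) /\ q)) \/ p))
  33. (((p -> ((q -> q) /\ q)) /\ (~(p /\ q) \/ p)) \/ (((q \/ (q -> q)) -> (~p \/ (p -> p))) /\ (((q \/ p) \/ (p -> q)) /\ ((q /\ q) -> ~q))))
  34. ~(((p -> ((q -> q) /\ q)) /\ (~(p /\ q) \/ p)) \/ (((q \/ (q -> q)) -> (~p \/ (p -> p))) /\ (((q \/ p) \/ (p -> q)) /\ ((q /\ q) -> ~q))))
  35. (~(((p -> ((q -> q) /\ q)) /\ (~(p /\ q) \/ p)) \/ (((q \/ (q -> q)) -> (~p \/ (p -> p))) /\ (((q \/ p) \/ (p -> q)) /\ ((q /\ q) -> ~q)))) \/ (q \/ ((((~q /\ (p -> p)) \/ (~p \/ (p /\ p))) /\ (((q -> q) \/ (q -> p)) /\ q)) \/ p)))
Total distinct subformulas = 35

35


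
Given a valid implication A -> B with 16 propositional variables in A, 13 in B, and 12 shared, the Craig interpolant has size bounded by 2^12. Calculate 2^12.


Shared atoms = 12
Craig interpolant size bound = 2^12
= 4096

4096


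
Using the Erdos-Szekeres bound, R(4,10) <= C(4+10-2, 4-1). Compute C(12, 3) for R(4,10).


R(4,10) <= C(4+10-2, 4-1) = C(12, 3)
C(12, 3) = 12! / (3! * 9!)
= 220

220


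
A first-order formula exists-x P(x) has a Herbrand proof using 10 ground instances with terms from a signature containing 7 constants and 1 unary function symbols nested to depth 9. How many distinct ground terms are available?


Herbrand terms by depth:
Depth 0: 7 constants
Depth 1: 7 new terms (running total: 14)
Depth 2: 7 new terms (running total: 21)
Depth 3: 7 new terms (running total: 28)
Depth 4: 7 new terms (running total: 35)
Depth 5: 7 new terms (running total: 42)
Depth 6: 7 new terms (running total: 49)
Depth 7: 7 new terms (running total: 56)
Depth 8: 7 new terms (running total: 63)
Depth 9: 7 new terms (running total: 70)
Total distinct ground terms = 70

70


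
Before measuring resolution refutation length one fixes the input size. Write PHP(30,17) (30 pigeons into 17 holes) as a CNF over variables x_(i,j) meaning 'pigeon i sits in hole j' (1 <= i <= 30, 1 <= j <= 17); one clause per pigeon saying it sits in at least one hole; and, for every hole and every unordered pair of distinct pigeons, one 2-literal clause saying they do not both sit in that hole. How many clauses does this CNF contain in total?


PHP(30,17): 30 pigeons, 17 holes, 30*17 = 510 variables.
- pigeon clauses: one per pigeon -> 30 clauses
- hole clauses: 17 holes * C(30,2) = 17 * 435 -> 7395 clauses
Total clauses = 30 + 7395 = 7425

7425


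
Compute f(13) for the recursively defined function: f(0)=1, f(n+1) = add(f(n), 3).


f(0) = 1
f(1) = add(f(0), 3) = add(1, 3) = 4
f(2) = add(f(1), 3) = add(4, 3) = 7
f(3) = add(f(2), 3) = add(7, 3) = 10
f(4) = add(f(3), 3) = add(10, 3) = 13
f(5) = add(f(4), 3) = add(13, 3) = 16
f(6) = add(f(5), 3) = add(16, 3) = 19
f(7) = add(f(6), 3) = add(19, 3) = 22
f(8) = add(f(7), 3) = add(22, 3) = 25
f(9) = add(f(8), 3) = add(25, 3) = 28
f(10) = add(f(9), 3) = add(28, 3) = 31
f(11) = add(f(10), 3) = add(31, 3) = 34
f(12) = add(f(11), 3) = add(34, 3) = 37
f(13) = add(f(12), 3) = add(37, 3) = 40


40


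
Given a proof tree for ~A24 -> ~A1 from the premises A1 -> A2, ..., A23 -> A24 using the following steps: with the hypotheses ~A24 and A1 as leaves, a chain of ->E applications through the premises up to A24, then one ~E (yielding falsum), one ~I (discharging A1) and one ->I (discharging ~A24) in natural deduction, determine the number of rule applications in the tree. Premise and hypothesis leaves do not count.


From hypothesis A1, 23 ->E steps along the 23 premises yield A24.
~E with hypothesis ~A24 gives falsum (1 node); ~I discharging A1 gives ~A1 (1 node); ->I discharging ~A24 gives the goal (1 node).
Total = 23 + 3 = 26 inference nodes.

26


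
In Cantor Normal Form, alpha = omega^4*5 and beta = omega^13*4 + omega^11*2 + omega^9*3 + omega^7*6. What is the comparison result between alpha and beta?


Compare term by term from highest exponent:
alpha = omega^4*5
beta = omega^13*4 + omega^11*2 + omega^9*3 + omega^7*6
Term 1: alpha has omega^4*5, beta has omega^13*4
Term 2: alpha has omega^0*0, beta has omega^11*2
Term 3: alpha has omega^0*0, beta has omega^9*3
Term 4: alpha has omega^0*0, beta has omega^7*6
Result: alpha < beta

alpha < beta


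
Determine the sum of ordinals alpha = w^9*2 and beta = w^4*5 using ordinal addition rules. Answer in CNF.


Ordinal addition w^9*2 + w^4*5:
Leading exponent of alpha (9) > leading exponent of beta (4).
Since alpha's term has higher exponent than beta's leading term,
the sum is simply alpha followed by beta.
Result = w^9*2 + w^4*5

w^9*2 + w^4*5


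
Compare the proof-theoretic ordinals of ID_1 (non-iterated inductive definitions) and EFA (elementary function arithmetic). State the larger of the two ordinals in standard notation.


Proof-theoretic ordinal of ID_1 (non-iterated inductive definitions): psi_0(epsilon_{Omega+1})
Proof-theoretic ordinal of EFA (elementary function arithmetic): omega^3
Comparing: omega^3 < psi_0(epsilon_{Omega+1}).
The larger ordinal is psi_0(epsilon_{Omega+1}) (from ID_1 (non-iterated inductive definitions)).

psi_0(epsilon_{Omega+1})


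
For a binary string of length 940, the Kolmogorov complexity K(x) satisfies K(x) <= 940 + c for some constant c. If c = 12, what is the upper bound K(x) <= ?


K(x) <= |x| + c = 940 + 12 = 952

952


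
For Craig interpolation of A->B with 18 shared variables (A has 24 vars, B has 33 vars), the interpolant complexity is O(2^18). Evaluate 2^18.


Shared atoms = 18
Craig interpolant size bound = 2^18
= 262144

262144


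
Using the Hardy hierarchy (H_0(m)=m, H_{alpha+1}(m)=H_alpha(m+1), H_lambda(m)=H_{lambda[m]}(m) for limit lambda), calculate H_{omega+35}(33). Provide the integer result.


H_{omega+35}(33):
Unwind the 35 successor steps: H_{omega+35}(33) = H_omega(33+35) = H_omega(68).
H_omega(m) = H_m(m) = m + m = 2m.
Result = 2 * 68 = 136

136


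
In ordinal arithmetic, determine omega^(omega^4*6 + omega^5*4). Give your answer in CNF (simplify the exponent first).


omega^(omega^4*6 + omega^5*4):
In ordinal addition a term is absorbed by a following term of strictly larger exponent: 4 < 5, so omega^4*6 + omega^5*4 = omega^5*4.
omega raised to a CNF ordinal is a single CNF term: Result = omega^(omega^5*4)

omega^(omega^5*4)


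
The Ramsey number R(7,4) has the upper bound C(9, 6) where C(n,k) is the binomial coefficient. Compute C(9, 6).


R(7,4) <= C(7+4-2, 7-1) = C(9, 6)
C(9, 6) = 9! / (6! * 3!)
= 84

84


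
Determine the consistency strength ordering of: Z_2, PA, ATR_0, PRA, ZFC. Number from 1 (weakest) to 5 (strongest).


Ordering by consistency strength:
1. PRA
2. PA
3. ATR_0
4. Z_2
5. ZFC


Z_2=4, PA=2, ATR_0=3, PRA=1, ZFC=5


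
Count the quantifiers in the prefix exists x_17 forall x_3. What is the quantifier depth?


Quantifier prefix has 2 quantifier symbols.
Quantifier depth = 2

2
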